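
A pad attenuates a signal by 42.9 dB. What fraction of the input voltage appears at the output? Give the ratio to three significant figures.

Voltage ratio = 10^(dB/20).
10^(-42.9/20) = 10^(-2.145) = 0.00716.

0.00716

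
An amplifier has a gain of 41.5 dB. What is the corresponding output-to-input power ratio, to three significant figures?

14100

Power ratio = 10^(dB/10).
10^(41.5/10) = 10^(4.150) = 14100.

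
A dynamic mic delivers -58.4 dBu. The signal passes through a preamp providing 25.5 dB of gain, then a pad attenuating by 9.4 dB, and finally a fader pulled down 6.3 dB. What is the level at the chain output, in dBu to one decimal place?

-48.6 dBu

Cascaded gains and losses add directly in dB.
-58.4 + 25.5 − 9.4 − 6.3 = -48.6 dBu.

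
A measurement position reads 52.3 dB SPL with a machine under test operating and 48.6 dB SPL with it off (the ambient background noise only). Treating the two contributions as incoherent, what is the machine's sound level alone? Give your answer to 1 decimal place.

Subtract intensities: L_src = 10·log₁₀(10^(L_total/10) − 10^(L_bg/10)).
L_src = 10·log₁₀(10^(52.3/10) − 10^(48.6/10)) = 10·log₁₀(97380) = 49.9 dB SPL.

49.9 dB SPL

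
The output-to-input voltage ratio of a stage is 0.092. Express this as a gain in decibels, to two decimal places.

For a voltage ratio, dB = 20·log₁₀(V₂/V₁).
20·log₁₀(0.092) = -20.72 dB.

-20.72 dB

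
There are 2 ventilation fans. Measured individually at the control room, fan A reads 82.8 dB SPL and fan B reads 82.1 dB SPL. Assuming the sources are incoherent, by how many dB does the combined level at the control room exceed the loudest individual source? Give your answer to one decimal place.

2.7 dB

Add the sources as powers (linear), then convert back to dB:
L_total = 10·log₁₀(10^(82.8/10) + 10^(82.1/10)) = 85.47 dB SPL.
Excess over the loudest (82.8 dB): 85.47 − 82.8 = 2.7 dB.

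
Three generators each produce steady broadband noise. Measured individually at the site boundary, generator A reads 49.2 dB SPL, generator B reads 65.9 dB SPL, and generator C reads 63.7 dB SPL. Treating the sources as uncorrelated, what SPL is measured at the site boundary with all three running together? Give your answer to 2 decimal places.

Uncorrelated sources add in intensity (power), not in dB.
L_total = 10·log₁₀(10^(49.2/10) + 10^(65.9/10) + 10^(63.7/10)) = 10·log₁₀(6318000) = 68.01 dB SPL.

68.01 dB SPL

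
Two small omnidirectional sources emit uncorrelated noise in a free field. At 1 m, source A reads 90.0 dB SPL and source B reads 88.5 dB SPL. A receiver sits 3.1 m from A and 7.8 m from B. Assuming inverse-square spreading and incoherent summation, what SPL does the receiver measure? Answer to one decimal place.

At the listener: L_A = 90.0 − 20·log₁₀(3.1) = 80.17 dB; L_B = 88.5 − 20·log₁₀(7.8) = 70.66 dB.
Combined: 10·log₁₀(10^(80.17/10)+10^(70.66/10)) = 80.6 dB SPL.

80.6 dB SPL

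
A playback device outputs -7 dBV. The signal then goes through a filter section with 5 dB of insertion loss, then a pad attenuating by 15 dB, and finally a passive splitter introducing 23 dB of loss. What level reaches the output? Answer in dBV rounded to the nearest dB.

Gain stages sum in dB:
-7 − 5 − 15 − 23 = -50 dBV.

-50 dBV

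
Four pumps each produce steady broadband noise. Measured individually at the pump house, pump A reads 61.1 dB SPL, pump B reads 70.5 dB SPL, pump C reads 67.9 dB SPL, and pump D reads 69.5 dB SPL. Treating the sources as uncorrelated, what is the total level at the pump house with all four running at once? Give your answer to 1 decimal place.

Add the sources as powers (linear), then convert back to dB:
L_total = 10·log₁₀(10^(61.1/10) + 10^(70.5/10) + 10^(67.9/10) + 10^(69.5/10)) = 10·log₁₀(27590000) = 74.4 dB SPL.

74.4 dB SPL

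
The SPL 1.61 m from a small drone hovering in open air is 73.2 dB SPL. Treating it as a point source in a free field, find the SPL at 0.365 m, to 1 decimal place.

86.1 dB SPL

Inverse-square spreading gives ΔL = −20·log₁₀(d₂/d₁).
ΔL = −20·log₁₀(0.365/1.61) = 12.89 dB, so L₂ = 73.2 + (12.89) = 86.1 dB SPL.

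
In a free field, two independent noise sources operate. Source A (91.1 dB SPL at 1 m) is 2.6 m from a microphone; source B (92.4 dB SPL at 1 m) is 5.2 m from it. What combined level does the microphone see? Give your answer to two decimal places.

At the listener: L_A = 91.1 − 20·log₁₀(2.6) = 82.801 dB; L_B = 92.4 − 20·log₁₀(5.2) = 78.080 dB.
Combined: 10·log₁₀(10^(82.801/10)+10^(78.080/10)) = 84.06 dB SPL.

84.06 dB SPL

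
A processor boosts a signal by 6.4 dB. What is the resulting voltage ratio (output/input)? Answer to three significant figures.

2.09

Voltage ratio = 10^(dB/20).
10^(6.4/20) = 10^(0.3200) = 2.09.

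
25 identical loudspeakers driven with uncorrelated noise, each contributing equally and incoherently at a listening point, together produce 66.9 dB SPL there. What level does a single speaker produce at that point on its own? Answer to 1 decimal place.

25 equal incoherent sources add 10·log₁₀(25) = 13.98 dB over one source.
L_one = 66.9 − 13.98 = 52.9 dB SPL.

52.9 dB SPL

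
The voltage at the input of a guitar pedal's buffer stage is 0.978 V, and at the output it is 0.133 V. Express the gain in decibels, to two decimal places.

For a voltage ratio, dB = 20·log₁₀(V₂/V₁).
20·log₁₀(0.133/0.978) = 20·log₁₀(0.1360) = -17.33 dB.

-17.33 dB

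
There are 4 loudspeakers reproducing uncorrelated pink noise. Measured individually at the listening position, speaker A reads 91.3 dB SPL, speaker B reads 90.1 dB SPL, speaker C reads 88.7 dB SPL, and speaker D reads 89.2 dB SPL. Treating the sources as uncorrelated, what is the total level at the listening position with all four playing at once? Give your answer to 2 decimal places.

95.96 dB SPL

Uncorrelated sources add in intensity (power), not in dB.
L_total = 10·log₁₀(10^(91.3/10) + 10^(90.1/10) + 10^(88.7/10) + 10^(89.2/10)) = 10·log₁₀(3945000000) = 95.96 dB SPL.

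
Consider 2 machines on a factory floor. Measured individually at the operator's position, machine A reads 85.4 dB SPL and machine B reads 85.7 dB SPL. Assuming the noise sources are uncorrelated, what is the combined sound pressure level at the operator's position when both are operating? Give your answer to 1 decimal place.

Add the sources as powers (linear), then convert back to dB:
L_total = 10·log₁₀(10^(85.4/10) + 10^(85.7/10)) = 10·log₁₀(718300000) = 88.6 dB SPL.

88.6 dB SPL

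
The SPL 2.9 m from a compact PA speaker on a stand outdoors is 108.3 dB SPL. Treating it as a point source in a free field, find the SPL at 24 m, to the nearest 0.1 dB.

89.9 dB SPL

For a point source in a free field, ΔL = −20·log₁₀(d₂/d₁).
ΔL = −20·log₁₀(24/2.9) = -18.36 dB, so L₂ = 108.3 + (-18.36) = 89.9 dB SPL.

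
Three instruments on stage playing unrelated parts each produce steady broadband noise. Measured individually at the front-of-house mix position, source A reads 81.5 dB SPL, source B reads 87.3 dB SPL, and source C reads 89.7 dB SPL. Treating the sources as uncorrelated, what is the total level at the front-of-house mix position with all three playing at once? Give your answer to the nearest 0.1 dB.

92.1 dB SPL

Add the sources as powers (linear), then convert back to dB:
L_total = 10·log₁₀(10^(81.5/10) + 10^(87.3/10) + 10^(89.7/10)) = 10·log₁₀(1612000000) = 92.1 dB SPL.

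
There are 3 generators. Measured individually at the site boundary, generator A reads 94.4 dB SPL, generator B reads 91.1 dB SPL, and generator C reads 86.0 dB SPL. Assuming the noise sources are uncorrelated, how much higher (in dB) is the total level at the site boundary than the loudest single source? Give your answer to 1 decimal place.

2.1 dB

Add the sources as powers (linear), then convert back to dB:
L_total = 10·log₁₀(10^(94.4/10) + 10^(91.1/10) + 10^(86.0/10)) = 96.47 dB SPL.
Excess over the loudest (94.4 dB): 96.47 − 94.4 = 2.1 dB.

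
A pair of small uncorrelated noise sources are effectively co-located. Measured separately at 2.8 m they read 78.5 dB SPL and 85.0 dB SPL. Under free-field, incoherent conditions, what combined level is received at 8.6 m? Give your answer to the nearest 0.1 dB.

Combined at 2.8 m: 10·log₁₀(10^(78.5/10)+10^(85.0/10)) = 85.88 dB SPL.
Then apply −20·log₁₀(8.6/2.8) = -9.75 dB → 76.1 dB SPL.

76.1 dB SPL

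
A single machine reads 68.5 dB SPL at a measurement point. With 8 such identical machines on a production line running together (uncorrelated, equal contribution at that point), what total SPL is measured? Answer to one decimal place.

8 equal incoherent sources raise the level by 10·log₁₀(8) = 9.03 dB.
L_total = 68.5 + 9.03 = 77.5 dB SPL.

77.5 dB SPL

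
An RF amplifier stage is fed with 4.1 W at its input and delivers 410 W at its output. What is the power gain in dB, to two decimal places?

Power ratio → dB uses the 10·log₁₀ form:
10·log₁₀(410/4.1) = 10·log₁₀(100.0) = 20.00 dB.

20.00 dB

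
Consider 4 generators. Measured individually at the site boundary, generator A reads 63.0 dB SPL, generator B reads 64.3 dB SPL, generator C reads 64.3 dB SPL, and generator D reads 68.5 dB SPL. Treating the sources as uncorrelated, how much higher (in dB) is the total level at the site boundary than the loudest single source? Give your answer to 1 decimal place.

Incoherent sources sum as intensities:
L_total = 10·log₁₀(10^(63.0/10) + 10^(64.3/10) + 10^(64.3/10) + 10^(68.5/10)) = 71.60 dB SPL.
Excess over the loudest (68.5 dB): 71.60 − 68.5 = 3.1 dB.

3.1 dB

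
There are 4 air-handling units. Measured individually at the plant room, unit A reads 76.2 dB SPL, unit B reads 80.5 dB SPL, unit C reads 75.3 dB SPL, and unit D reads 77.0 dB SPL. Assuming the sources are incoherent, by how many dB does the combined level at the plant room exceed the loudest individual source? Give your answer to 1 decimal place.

3.3 dB

Add the sources as powers (linear), then convert back to dB:
L_total = 10·log₁₀(10^(76.2/10) + 10^(80.5/10) + 10^(75.3/10) + 10^(77.0/10)) = 83.76 dB SPL.
Excess over the loudest (80.5 dB): 83.76 − 80.5 = 3.3 dB.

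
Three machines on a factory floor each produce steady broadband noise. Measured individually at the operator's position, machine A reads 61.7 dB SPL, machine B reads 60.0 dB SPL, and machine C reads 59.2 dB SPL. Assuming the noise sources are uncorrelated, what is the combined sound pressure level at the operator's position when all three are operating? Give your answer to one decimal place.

Incoherent sources sum as intensities:
L_total = 10·log₁₀(10^(61.7/10) + 10^(60.0/10) + 10^(59.2/10)) = 10·log₁₀(3311000) = 65.2 dB SPL.

65.2 dB SPL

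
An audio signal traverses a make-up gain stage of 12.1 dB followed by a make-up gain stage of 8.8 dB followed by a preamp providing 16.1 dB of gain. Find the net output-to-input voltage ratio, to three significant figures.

Net gain = 12.1 + 8.8 + 16.1 = 37.0 dB.
Voltage ratio = 10^(37.0/20) = 70.8.

70.8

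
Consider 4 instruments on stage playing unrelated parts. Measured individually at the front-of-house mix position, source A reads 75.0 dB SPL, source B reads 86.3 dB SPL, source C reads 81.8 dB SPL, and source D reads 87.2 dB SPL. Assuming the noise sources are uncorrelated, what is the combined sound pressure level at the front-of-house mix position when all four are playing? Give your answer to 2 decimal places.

90.55 dB SPL

Add the sources as powers (linear), then convert back to dB:
L_total = 10·log₁₀(10^(75.0/10) + 10^(86.3/10) + 10^(81.8/10) + 10^(87.2/10)) = 10·log₁₀(1134000000) = 90.55 dB SPL.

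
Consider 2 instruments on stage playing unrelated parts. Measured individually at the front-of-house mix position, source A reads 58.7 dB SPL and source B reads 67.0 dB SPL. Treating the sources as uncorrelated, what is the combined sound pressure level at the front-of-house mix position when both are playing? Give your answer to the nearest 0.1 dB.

67.6 dB SPL

Incoherent sources sum as intensities:
L_total = 10·log₁₀(10^(58.7/10) + 10^(67.0/10)) = 10·log₁₀(5753000) = 67.6 dB SPL.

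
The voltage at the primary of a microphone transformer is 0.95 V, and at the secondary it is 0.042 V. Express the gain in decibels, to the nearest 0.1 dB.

Voltage is an amplitude quantity, so gain = 20·log₁₀(V_out/V_in).
20·log₁₀(0.042/0.95) = 20·log₁₀(0.04421) = -27.1 dB.

-27.1 dB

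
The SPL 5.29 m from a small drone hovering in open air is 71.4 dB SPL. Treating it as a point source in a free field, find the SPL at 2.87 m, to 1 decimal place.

76.7 dB SPL

Free-field point source: level drops by 20·log₁₀ of the distance ratio.
ΔL = −20·log₁₀(2.87/5.29) = 5.31 dB, so L₂ = 71.4 + (5.31) = 76.7 dB SPL.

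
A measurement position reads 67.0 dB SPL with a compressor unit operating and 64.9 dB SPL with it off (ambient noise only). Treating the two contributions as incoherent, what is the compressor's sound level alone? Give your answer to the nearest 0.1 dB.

Background correction is a power subtraction:
L_src = 10·log₁₀(10^(67.0/10) − 10^(64.9/10)) = 10·log₁₀(1922000) = 62.8 dB SPL.

62.8 dB SPL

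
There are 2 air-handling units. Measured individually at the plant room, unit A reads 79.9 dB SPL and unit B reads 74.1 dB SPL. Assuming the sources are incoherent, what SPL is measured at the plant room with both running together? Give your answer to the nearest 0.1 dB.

80.9 dB SPL

Incoherent sources sum as intensities:
L_total = 10·log₁₀(10^(79.9/10) + 10^(74.1/10)) = 10·log₁₀(123400000) = 80.9 dB SPL.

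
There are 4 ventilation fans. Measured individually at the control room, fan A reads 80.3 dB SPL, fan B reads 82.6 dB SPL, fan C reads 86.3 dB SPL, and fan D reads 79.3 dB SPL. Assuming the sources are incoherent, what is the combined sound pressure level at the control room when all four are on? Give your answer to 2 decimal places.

Incoherent sources sum as intensities:
L_total = 10·log₁₀(10^(80.3/10) + 10^(82.6/10) + 10^(86.3/10) + 10^(79.3/10)) = 10·log₁₀(800800000) = 89.04 dB SPL.

89.04 dB SPL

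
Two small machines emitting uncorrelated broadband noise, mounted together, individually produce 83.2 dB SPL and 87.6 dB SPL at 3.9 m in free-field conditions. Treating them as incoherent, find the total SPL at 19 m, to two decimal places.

Combined at 3.9 m: 10·log₁₀(10^(83.2/10)+10^(87.6/10)) = 88.945 dB SPL.
Then apply −20·log₁₀(19/3.9) = -13.754 dB → 75.19 dB SPL.

75.19 dB SPL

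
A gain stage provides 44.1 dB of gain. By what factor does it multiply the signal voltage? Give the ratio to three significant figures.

Voltage ratio = 10^(dB/20).
10^(44.1/20) = 10^(2.205) = 160.

160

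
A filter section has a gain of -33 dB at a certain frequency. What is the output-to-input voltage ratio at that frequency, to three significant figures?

0.0224

Voltage ratio = 10^(dB/20).
10^(-33/20) = 10^(-1.650) = 0.0224.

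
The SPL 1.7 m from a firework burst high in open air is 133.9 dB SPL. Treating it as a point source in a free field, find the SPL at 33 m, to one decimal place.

For a point source in a free field, ΔL = −20·log₁₀(d₂/d₁).
ΔL = −20·log₁₀(33/1.7) = -25.76 dB, so L₂ = 133.9 + (-25.76) = 108.1 dB SPL.

108.1 dB SPL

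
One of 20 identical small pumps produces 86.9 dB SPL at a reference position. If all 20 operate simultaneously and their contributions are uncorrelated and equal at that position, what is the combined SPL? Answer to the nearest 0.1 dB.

99.9 dB SPL

20 equal incoherent sources raise the level by 10·log₁₀(20) = 13.01 dB.
L_total = 86.9 + 13.01 = 99.9 dB SPL.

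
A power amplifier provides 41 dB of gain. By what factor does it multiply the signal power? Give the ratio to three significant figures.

12600

Power ratio = 10^(dB/10).
10^(41/10) = 10^(4.100) = 12600.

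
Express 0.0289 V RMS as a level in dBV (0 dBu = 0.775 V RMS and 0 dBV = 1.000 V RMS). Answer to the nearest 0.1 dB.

dBV = 20·log₁₀(V / 1.000 V).
20·log₁₀(0.0289/1.000) = -30.8 dBV.

-30.8 dBV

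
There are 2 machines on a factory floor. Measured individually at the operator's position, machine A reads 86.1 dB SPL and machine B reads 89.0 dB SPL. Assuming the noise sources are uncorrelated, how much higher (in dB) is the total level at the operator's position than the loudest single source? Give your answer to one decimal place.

Add the sources as powers (linear), then convert back to dB:
L_total = 10·log₁₀(10^(86.1/10) + 10^(89.0/10)) = 90.80 dB SPL.
Excess over the loudest (89.0 dB): 90.80 − 89.0 = 1.8 dB.

1.8 dB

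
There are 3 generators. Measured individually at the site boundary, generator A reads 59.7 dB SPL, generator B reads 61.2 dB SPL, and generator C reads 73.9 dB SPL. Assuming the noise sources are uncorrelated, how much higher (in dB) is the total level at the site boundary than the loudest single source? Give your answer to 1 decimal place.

Uncorrelated sources add in intensity (power), not in dB.
L_total = 10·log₁₀(10^(59.7/10) + 10^(61.2/10) + 10^(73.9/10)) = 74.28 dB SPL.
Excess over the loudest (73.9 dB): 74.28 − 73.9 = 0.4 dB.

0.4 dB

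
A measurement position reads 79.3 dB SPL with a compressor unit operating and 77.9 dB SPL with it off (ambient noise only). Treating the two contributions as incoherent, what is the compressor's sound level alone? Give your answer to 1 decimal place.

Background correction is a power subtraction:
L_src = 10·log₁₀(10^(79.3/10) − 10^(77.9/10)) = 10·log₁₀(23450000) = 73.7 dB SPL.

73.7 dB SPL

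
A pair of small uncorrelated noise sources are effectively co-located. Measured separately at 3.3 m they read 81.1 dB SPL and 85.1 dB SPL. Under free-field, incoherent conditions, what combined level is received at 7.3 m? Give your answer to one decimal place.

Combined at 3.3 m: 10·log₁₀(10^(81.1/10)+10^(85.1/10)) = 86.56 dB SPL.
Then apply −20·log₁₀(7.3/3.3) = -6.90 dB → 79.7 dB SPL.

79.7 dB SPL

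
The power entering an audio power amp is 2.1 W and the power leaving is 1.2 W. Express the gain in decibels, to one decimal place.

-2.4 dB

Power ratio → dB uses the 10·log₁₀ form:
10·log₁₀(1.2/2.1) = 10·log₁₀(0.5714) = -2.4 dB.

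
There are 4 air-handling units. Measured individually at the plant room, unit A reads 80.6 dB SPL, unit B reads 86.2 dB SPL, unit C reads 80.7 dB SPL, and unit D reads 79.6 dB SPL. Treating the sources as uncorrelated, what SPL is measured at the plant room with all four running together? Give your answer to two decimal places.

Uncorrelated sources add in intensity (power), not in dB.
L_total = 10·log₁₀(10^(80.6/10) + 10^(86.2/10) + 10^(80.7/10) + 10^(79.6/10)) = 10·log₁₀(740400000) = 88.69 dB SPL.

88.69 dB SPL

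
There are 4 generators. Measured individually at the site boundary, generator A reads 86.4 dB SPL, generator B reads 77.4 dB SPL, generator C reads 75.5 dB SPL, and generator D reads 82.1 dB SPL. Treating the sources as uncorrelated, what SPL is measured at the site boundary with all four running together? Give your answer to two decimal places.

Uncorrelated sources add in intensity (power), not in dB.
L_total = 10·log₁₀(10^(86.4/10) + 10^(77.4/10) + 10^(75.5/10) + 10^(82.1/10)) = 10·log₁₀(689100000) = 88.38 dB SPL.

88.38 dB SPL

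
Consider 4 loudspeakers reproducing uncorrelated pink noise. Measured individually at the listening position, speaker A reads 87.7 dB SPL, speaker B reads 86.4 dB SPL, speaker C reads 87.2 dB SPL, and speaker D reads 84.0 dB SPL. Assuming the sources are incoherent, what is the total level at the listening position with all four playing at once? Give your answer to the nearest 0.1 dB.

92.6 dB SPL

Add the sources as powers (linear), then convert back to dB:
L_total = 10·log₁₀(10^(87.7/10) + 10^(86.4/10) + 10^(87.2/10) + 10^(84.0/10)) = 10·log₁₀(1801000000) = 92.6 dB SPL.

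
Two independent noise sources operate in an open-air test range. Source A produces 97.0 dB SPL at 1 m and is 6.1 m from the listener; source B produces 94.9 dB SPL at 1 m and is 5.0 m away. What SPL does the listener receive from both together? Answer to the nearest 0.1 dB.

84.1 dB SPL

At the listener: L_A = 97.0 − 20·log₁₀(6.1) = 81.29 dB; L_B = 94.9 − 20·log₁₀(5.0) = 80.92 dB.
Combined: 10·log₁₀(10^(81.29/10)+10^(80.92/10)) = 84.1 dB SPL.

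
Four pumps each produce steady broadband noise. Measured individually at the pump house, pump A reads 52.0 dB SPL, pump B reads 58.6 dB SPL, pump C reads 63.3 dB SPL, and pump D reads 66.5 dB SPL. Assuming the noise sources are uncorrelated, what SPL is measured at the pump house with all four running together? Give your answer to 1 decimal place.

Uncorrelated sources add in intensity (power), not in dB.
L_total = 10·log₁₀(10^(52.0/10) + 10^(58.6/10) + 10^(63.3/10) + 10^(66.5/10)) = 10·log₁₀(7488000) = 68.7 dB SPL.

68.7 dB SPL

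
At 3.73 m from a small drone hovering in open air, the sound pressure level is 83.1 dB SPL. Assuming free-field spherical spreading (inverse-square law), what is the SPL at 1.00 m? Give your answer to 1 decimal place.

94.5 dB SPL

Inverse-square spreading gives ΔL = −20·log₁₀(d₂/d₁).
ΔL = −20·log₁₀(1.00/3.73) = 11.43 dB, so L₂ = 83.1 + (11.43) = 94.5 dB SPL.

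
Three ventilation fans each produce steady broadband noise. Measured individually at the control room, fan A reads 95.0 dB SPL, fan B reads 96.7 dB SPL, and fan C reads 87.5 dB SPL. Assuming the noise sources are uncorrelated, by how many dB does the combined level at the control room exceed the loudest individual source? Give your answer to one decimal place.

2.5 dB

Incoherent sources sum as intensities:
L_total = 10·log₁₀(10^(95.0/10) + 10^(96.7/10) + 10^(87.5/10)) = 99.24 dB SPL.
Excess over the loudest (96.7 dB): 99.24 − 96.7 = 2.5 dB.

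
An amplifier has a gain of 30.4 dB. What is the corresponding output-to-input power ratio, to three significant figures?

Power ratio = 10^(dB/10).
10^(30.4/10) = 10^(3.040) = 1100.

1100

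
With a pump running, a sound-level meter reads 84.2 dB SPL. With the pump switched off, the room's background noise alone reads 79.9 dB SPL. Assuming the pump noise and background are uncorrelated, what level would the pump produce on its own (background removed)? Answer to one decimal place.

Remove the background by subtracting linear intensities:
L_src = 10·log₁₀(10^(84.2/10) − 10^(79.9/10)) = 10·log₁₀(165300000) = 82.2 dB SPL.

82.2 dB SPL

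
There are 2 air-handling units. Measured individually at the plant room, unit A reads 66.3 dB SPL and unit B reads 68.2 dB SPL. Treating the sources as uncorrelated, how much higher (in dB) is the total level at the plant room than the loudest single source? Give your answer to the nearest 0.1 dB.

Add the sources as powers (linear), then convert back to dB:
L_total = 10·log₁₀(10^(66.3/10) + 10^(68.2/10)) = 70.36 dB SPL.
Excess over the loudest (68.2 dB): 70.36 − 68.2 = 2.2 dB.

2.2 dB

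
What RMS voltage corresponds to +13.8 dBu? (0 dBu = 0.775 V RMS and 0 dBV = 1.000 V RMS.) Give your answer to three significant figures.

3.80 V

V = 0.775 V × 10^(+13.8/20).
= 0.775 × 4.898 = 3.80 V.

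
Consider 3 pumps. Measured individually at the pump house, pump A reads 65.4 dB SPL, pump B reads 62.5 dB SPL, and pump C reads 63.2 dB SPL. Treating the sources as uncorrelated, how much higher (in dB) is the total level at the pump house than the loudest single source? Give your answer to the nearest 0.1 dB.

3.3 dB

Uncorrelated sources add in intensity (power), not in dB.
L_total = 10·log₁₀(10^(65.4/10) + 10^(62.5/10) + 10^(63.2/10)) = 68.65 dB SPL.
Excess over the loudest (65.4 dB): 68.65 − 65.4 = 3.3 dB.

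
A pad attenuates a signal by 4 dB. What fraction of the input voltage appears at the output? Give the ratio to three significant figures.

0.631

Voltage ratio = 10^(dB/20).
10^(-4/20) = 10^(-0.2000) = 0.631.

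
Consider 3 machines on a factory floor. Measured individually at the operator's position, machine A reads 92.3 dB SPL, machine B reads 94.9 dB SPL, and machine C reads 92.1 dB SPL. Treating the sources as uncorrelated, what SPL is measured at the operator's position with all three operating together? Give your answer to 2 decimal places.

98.07 dB SPL

Incoherent sources sum as intensities:
L_total = 10·log₁₀(10^(92.3/10) + 10^(94.9/10) + 10^(92.1/10)) = 10·log₁₀(6410000000) = 98.07 dB SPL.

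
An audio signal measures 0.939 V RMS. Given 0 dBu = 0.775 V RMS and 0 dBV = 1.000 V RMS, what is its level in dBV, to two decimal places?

-0.55 dBV

dBV = 20·log₁₀(V / 1.000 V).
20·log₁₀(0.939/1.000) = -0.55 dBV.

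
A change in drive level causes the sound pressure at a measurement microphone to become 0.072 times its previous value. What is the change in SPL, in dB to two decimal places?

SPL change from a pressure ratio uses the 20·log₁₀ form:
20·log₁₀(0.072) = -22.85 dB.

-22.85 dB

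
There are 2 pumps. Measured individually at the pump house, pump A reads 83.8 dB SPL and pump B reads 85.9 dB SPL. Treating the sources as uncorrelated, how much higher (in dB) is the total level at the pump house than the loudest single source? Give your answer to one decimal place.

Add the sources as powers (linear), then convert back to dB:
L_total = 10·log₁₀(10^(83.8/10) + 10^(85.9/10)) = 87.99 dB SPL.
Excess over the loudest (85.9 dB): 87.99 − 85.9 = 2.1 dB.

2.1 dB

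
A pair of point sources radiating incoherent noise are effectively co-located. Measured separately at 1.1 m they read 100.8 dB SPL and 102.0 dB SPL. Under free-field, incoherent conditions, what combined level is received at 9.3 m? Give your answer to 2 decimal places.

85.91 dB SPL

Combined at 1.1 m: 10·log₁₀(10^(100.8/10)+10^(102.0/10)) = 104.452 dB SPL.
Then apply −20·log₁₀(9.3/1.1) = -18.542 dB → 85.91 dB SPL.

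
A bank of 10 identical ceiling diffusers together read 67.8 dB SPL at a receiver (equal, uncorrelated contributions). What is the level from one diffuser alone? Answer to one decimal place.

10 equal incoherent sources add 10·log₁₀(10) = 10.00 dB over one source.
L_one = 67.8 − 10.00 = 57.8 dB SPL.

57.8 dB SPL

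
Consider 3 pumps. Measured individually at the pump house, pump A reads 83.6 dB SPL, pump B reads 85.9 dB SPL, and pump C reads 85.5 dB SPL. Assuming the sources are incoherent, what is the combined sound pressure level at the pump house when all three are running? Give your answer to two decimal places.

Add the sources as powers (linear), then convert back to dB:
L_total = 10·log₁₀(10^(83.6/10) + 10^(85.9/10) + 10^(85.5/10)) = 10·log₁₀(972900000) = 89.88 dB SPL.

89.88 dB SPL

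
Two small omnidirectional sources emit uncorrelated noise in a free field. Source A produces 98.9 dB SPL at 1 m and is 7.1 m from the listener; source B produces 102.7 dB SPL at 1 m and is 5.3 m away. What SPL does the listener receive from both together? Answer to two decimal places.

89.12 dB SPL

At the listener: L_A = 98.9 − 20·log₁₀(7.1) = 81.875 dB; L_B = 102.7 − 20·log₁₀(5.3) = 88.214 dB.
Combined: 10·log₁₀(10^(81.875/10)+10^(88.214/10)) = 89.12 dB SPL.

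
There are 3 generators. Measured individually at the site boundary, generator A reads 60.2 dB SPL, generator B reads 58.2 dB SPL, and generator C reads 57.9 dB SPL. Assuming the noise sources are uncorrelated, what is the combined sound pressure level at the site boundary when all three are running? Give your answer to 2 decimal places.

63.66 dB SPL

Uncorrelated sources add in intensity (power), not in dB.
L_total = 10·log₁₀(10^(60.2/10) + 10^(58.2/10) + 10^(57.9/10)) = 10·log₁₀(2324000) = 63.66 dB SPL.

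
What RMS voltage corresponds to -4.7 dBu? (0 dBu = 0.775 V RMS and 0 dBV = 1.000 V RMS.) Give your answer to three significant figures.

0.451 V

V = 0.775 V × 10^(-4.7/20).
= 0.775 × 0.5821 = 0.451 V.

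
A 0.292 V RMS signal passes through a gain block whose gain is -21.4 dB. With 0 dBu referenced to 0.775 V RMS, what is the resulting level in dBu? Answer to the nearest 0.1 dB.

Input level: 20·log₁₀(0.292/0.775) = -8.48 dBu.
Output: -8.48 − 21.4 = -29.9 dBu.

-29.9 dBu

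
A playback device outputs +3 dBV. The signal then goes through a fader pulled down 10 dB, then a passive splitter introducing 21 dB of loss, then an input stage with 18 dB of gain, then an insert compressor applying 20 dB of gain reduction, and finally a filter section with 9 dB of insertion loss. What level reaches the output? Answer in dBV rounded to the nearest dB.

Gain stages sum in dB:
+3 − 10 − 21 + 18 − 20 − 9 = -39 dBV.

-39 dBV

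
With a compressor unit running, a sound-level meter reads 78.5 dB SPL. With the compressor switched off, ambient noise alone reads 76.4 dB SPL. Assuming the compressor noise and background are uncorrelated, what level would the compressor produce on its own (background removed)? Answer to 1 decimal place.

74.3 dB SPL

Subtract intensities: L_src = 10·log₁₀(10^(L_total/10) − 10^(L_bg/10)).
L_src = 10·log₁₀(10^(78.5/10) − 10^(76.4/10)) = 10·log₁₀(27140000) = 74.3 dB SPL.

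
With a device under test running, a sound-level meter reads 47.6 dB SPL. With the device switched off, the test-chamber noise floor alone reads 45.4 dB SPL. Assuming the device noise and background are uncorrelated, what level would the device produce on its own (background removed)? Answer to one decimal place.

43.6 dB SPL

Background correction is a power subtraction:
L_src = 10·log₁₀(10^(47.6/10) − 10^(45.4/10)) = 10·log₁₀(22870) = 43.6 dB SPL.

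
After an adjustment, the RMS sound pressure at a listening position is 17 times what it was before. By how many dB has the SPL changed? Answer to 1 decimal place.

24.6 dB

Sound pressure is an amplitude quantity: ΔL = 20·log₁₀(p₂/p₁).
20·log₁₀(17) = 24.6 dB.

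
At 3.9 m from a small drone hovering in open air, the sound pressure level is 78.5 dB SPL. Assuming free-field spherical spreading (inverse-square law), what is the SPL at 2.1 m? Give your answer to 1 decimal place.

83.9 dB SPL

Free-field point source: level drops by 20·log₁₀ of the distance ratio.
ΔL = −20·log₁₀(2.1/3.9) = 5.38 dB, so L₂ = 78.5 + (5.38) = 83.9 dB SPL.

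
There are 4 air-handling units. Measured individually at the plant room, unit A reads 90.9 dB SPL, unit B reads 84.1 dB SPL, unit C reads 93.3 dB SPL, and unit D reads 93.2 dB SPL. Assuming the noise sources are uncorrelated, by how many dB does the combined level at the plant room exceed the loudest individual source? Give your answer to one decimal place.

4.3 dB

Incoherent sources sum as intensities:
L_total = 10·log₁₀(10^(90.9/10) + 10^(84.1/10) + 10^(93.3/10) + 10^(93.2/10)) = 97.57 dB SPL.
Excess over the loudest (93.3 dB): 97.57 − 93.3 = 4.3 dB.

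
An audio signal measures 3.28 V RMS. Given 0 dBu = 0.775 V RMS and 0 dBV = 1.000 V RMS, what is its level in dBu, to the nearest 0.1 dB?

+12.5 dBu

dBu = 20·log₁₀(V / 0.775 V).
20·log₁₀(3.28/0.775) = +12.5 dBu.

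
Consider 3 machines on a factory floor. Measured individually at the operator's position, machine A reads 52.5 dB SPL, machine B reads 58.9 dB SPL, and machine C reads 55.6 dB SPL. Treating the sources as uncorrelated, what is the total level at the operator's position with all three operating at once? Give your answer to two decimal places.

Uncorrelated sources add in intensity (power), not in dB.
L_total = 10·log₁₀(10^(52.5/10) + 10^(58.9/10) + 10^(55.6/10)) = 10·log₁₀(1317000) = 61.20 dB SPL.

61.20 dB SPL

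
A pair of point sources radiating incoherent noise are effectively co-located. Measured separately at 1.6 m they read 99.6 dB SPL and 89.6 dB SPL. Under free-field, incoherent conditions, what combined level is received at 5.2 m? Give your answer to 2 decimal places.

89.78 dB SPL

Combined at 1.6 m: 10·log₁₀(10^(99.6/10)+10^(89.6/10)) = 100.014 dB SPL.
Then apply −20·log₁₀(5.2/1.6) = -10.238 dB → 89.78 dB SPL.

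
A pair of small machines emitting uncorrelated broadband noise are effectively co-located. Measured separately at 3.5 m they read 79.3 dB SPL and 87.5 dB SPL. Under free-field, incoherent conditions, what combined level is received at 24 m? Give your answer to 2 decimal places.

71.39 dB SPL

Combined at 3.5 m: 10·log₁₀(10^(79.3/10)+10^(87.5/10)) = 88.112 dB SPL.
Then apply −20·log₁₀(24/3.5) = -16.723 dB → 71.39 dB SPL.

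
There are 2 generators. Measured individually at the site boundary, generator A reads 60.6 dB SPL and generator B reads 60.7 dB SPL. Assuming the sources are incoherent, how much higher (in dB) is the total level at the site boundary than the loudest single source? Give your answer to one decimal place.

3.0 dB

Incoherent sources sum as intensities:
L_total = 10·log₁₀(10^(60.6/10) + 10^(60.7/10)) = 63.66 dB SPL.
Excess over the loudest (60.7 dB): 63.66 − 60.7 = 3.0 dB.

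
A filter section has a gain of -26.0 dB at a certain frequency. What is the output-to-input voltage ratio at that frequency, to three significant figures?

0.0501

Voltage ratio = 10^(dB/20).
10^(-26.0/20) = 10^(-1.300) = 0.0501.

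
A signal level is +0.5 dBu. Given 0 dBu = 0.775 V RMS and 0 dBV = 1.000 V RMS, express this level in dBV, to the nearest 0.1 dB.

The offset between the scales is 20·log₁₀(0.775/1.000) = −2.214 dB.
So dBV = +0.5 − 2.214 = -1.7 dBV.

-1.7 dBV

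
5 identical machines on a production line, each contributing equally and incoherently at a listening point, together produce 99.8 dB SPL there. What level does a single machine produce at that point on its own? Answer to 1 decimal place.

92.8 dB SPL

5 equal incoherent sources add 10·log₁₀(5) = 6.99 dB over one source.
L_one = 99.8 − 6.99 = 92.8 dB SPL.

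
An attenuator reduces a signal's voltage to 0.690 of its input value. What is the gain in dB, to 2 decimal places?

Voltage ratio → dB uses the 20·log₁₀ form:
20·log₁₀(0.690) = -3.22 dB.

-3.22 dB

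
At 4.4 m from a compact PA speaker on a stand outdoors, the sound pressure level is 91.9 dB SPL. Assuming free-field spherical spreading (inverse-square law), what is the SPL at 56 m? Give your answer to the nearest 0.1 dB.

Inverse-square spreading gives ΔL = −20·log₁₀(d₂/d₁).
ΔL = −20·log₁₀(56/4.4) = -22.09 dB, so L₂ = 91.9 + (-22.09) = 69.8 dB SPL.

69.8 dB SPL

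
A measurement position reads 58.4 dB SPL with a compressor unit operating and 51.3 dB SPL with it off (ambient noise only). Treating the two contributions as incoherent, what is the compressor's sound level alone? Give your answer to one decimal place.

Background correction is a power subtraction:
L_src = 10·log₁₀(10^(58.4/10) − 10^(51.3/10)) = 10·log₁₀(556900) = 57.5 dB SPL.

57.5 dB SPL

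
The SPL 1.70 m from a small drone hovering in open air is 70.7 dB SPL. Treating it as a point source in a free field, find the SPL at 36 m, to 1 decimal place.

Inverse-square spreading gives ΔL = −20·log₁₀(d₂/d₁).
ΔL = −20·log₁₀(36/1.70) = -26.52 dB, so L₂ = 70.7 + (-26.52) = 44.2 dB SPL.

44.2 dB SPL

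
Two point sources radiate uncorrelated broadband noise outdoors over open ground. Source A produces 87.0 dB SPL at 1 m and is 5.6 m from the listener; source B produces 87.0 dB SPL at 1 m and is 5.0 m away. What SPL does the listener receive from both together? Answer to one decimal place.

At the listener: L_A = 87.0 − 20·log₁₀(5.6) = 72.04 dB; L_B = 87.0 − 20·log₁₀(5.0) = 73.02 dB.
Combined: 10·log₁₀(10^(72.04/10)+10^(73.02/10)) = 75.6 dB SPL.

75.6 dB SPL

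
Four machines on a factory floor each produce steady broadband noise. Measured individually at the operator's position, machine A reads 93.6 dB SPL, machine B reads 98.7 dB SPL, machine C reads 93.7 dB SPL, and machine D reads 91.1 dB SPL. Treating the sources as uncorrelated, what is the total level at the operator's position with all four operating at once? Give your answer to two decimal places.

101.25 dB SPL

Uncorrelated sources add in intensity (power), not in dB.
L_total = 10·log₁₀(10^(93.6/10) + 10^(98.7/10) + 10^(93.7/10) + 10^(91.1/10)) = 10·log₁₀(13336000000) = 101.25 dB SPL.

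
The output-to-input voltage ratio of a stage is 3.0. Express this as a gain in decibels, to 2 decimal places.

9.54 dB

Voltage ratio → dB uses the 20·log₁₀ form:
20·log₁₀(3.0) = 9.54 dB.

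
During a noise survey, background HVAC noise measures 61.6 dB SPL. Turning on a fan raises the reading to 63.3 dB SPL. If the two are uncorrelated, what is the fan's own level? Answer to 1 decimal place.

Remove the background by subtracting linear intensities:
L_src = 10·log₁₀(10^(63.3/10) − 10^(61.6/10)) = 10·log₁₀(692500) = 58.4 dB SPL.

58.4 dB SPL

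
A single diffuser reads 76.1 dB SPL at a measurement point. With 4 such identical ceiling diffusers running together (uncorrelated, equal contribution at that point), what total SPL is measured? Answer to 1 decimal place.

82.1 dB SPL

4 equal incoherent sources raise the level by 10·log₁₀(4) = 6.02 dB.
L_total = 76.1 + 6.02 = 82.1 dB SPL.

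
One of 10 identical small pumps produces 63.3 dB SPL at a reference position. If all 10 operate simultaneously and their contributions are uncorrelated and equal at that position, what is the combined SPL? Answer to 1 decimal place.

73.3 dB SPL

10 equal incoherent sources raise the level by 10·log₁₀(10) = 10.00 dB.
L_total = 63.3 + 10.00 = 73.3 dB SPL.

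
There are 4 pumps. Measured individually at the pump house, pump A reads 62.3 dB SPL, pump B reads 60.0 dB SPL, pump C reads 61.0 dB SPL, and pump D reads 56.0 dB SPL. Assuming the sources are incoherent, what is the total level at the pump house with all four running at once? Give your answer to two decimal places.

66.39 dB SPL

Incoherent sources sum as intensities:
L_total = 10·log₁₀(10^(62.3/10) + 10^(60.0/10) + 10^(61.0/10) + 10^(56.0/10)) = 10·log₁₀(4355000) = 66.39 dB SPL.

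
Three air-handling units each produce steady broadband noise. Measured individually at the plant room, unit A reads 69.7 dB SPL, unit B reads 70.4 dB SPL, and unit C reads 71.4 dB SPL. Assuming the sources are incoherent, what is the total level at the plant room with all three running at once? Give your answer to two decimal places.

Add the sources as powers (linear), then convert back to dB:
L_total = 10·log₁₀(10^(69.7/10) + 10^(70.4/10) + 10^(71.4/10)) = 10·log₁₀(34100000) = 75.33 dB SPL.

75.33 dB SPL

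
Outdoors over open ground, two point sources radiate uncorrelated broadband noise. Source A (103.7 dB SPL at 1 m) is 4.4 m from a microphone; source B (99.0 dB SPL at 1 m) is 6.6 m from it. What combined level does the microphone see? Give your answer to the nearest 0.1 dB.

At the listener: L_A = 103.7 − 20·log₁₀(4.4) = 90.83 dB; L_B = 99.0 − 20·log₁₀(6.6) = 82.61 dB.
Combined: 10·log₁₀(10^(90.83/10)+10^(82.61/10)) = 91.4 dB SPL.

91.4 dB SPL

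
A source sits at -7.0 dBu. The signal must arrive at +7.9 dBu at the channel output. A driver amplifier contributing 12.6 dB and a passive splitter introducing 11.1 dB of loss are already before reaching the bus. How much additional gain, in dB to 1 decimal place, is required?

13.4 dB

The required make-up gain is the shortfall in the dB sum.
G = +7.9 − (-7.0) − 12.6 + 11.1 = 13.4 dB.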